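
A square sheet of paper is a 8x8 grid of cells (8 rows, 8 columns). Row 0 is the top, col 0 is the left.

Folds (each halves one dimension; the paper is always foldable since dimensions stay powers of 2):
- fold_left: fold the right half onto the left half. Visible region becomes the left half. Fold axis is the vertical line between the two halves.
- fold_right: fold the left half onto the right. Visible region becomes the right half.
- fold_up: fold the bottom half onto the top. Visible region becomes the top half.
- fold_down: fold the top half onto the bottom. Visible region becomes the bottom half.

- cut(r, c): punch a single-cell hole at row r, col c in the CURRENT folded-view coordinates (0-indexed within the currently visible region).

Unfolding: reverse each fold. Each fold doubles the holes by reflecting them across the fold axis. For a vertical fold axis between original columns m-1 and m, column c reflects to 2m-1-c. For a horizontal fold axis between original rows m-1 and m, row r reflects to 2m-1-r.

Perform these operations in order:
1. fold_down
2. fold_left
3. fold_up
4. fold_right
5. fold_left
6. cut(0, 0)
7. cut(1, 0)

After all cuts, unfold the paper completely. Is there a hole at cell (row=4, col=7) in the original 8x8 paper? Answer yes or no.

Answer: yes

Derivation:
Op 1 fold_down: fold axis h@4; visible region now rows[4,8) x cols[0,8) = 4x8
Op 2 fold_left: fold axis v@4; visible region now rows[4,8) x cols[0,4) = 4x4
Op 3 fold_up: fold axis h@6; visible region now rows[4,6) x cols[0,4) = 2x4
Op 4 fold_right: fold axis v@2; visible region now rows[4,6) x cols[2,4) = 2x2
Op 5 fold_left: fold axis v@3; visible region now rows[4,6) x cols[2,3) = 2x1
Op 6 cut(0, 0): punch at orig (4,2); cuts so far [(4, 2)]; region rows[4,6) x cols[2,3) = 2x1
Op 7 cut(1, 0): punch at orig (5,2); cuts so far [(4, 2), (5, 2)]; region rows[4,6) x cols[2,3) = 2x1
Unfold 1 (reflect across v@3): 4 holes -> [(4, 2), (4, 3), (5, 2), (5, 3)]
Unfold 2 (reflect across v@2): 8 holes -> [(4, 0), (4, 1), (4, 2), (4, 3), (5, 0), (5, 1), (5, 2), (5, 3)]
Unfold 3 (reflect across h@6): 16 holes -> [(4, 0), (4, 1), (4, 2), (4, 3), (5, 0), (5, 1), (5, 2), (5, 3), (6, 0), (6, 1), (6, 2), (6, 3), (7, 0), (7, 1), (7, 2), (7, 3)]
Unfold 4 (reflect across v@4): 32 holes -> [(4, 0), (4, 1), (4, 2), (4, 3), (4, 4), (4, 5), (4, 6), (4, 7), (5, 0), (5, 1), (5, 2), (5, 3), (5, 4), (5, 5), (5, 6), (5, 7), (6, 0), (6, 1), (6, 2), (6, 3), (6, 4), (6, 5), (6, 6), (6, 7), (7, 0), (7, 1), (7, 2), (7, 3), (7, 4), (7, 5), (7, 6), (7, 7)]
Unfold 5 (reflect across h@4): 64 holes -> [(0, 0), (0, 1), (0, 2), (0, 3), (0, 4), (0, 5), (0, 6), (0, 7), (1, 0), (1, 1), (1, 2), (1, 3), (1, 4), (1, 5), (1, 6), (1, 7), (2, 0), (2, 1), (2, 2), (2, 3), (2, 4), (2, 5), (2, 6), (2, 7), (3, 0), (3, 1), (3, 2), (3, 3), (3, 4), (3, 5), (3, 6), (3, 7), (4, 0), (4, 1), (4, 2), (4, 3), (4, 4), (4, 5), (4, 6), (4, 7), (5, 0), (5, 1), (5, 2), (5, 3), (5, 4), (5, 5), (5, 6), (5, 7), (6, 0), (6, 1), (6, 2), (6, 3), (6, 4), (6, 5), (6, 6), (6, 7), (7, 0), (7, 1), (7, 2), (7, 3), (7, 4), (7, 5), (7, 6), (7, 7)]
Holes: [(0, 0), (0, 1), (0, 2), (0, 3), (0, 4), (0, 5), (0, 6), (0, 7), (1, 0), (1, 1), (1, 2), (1, 3), (1, 4), (1, 5), (1, 6), (1, 7), (2, 0), (2, 1), (2, 2), (2, 3), (2, 4), (2, 5), (2, 6), (2, 7), (3, 0), (3, 1), (3, 2), (3, 3), (3, 4), (3, 5), (3, 6), (3, 7), (4, 0), (4, 1), (4, 2), (4, 3), (4, 4), (4, 5), (4, 6), (4, 7), (5, 0), (5, 1), (5, 2), (5, 3), (5, 4), (5, 5), (5, 6), (5, 7), (6, 0), (6, 1), (6, 2), (6, 3), (6, 4), (6, 5), (6, 6), (6, 7), (7, 0), (7, 1), (7, 2), (7, 3), (7, 4), (7, 5), (7, 6), (7, 7)]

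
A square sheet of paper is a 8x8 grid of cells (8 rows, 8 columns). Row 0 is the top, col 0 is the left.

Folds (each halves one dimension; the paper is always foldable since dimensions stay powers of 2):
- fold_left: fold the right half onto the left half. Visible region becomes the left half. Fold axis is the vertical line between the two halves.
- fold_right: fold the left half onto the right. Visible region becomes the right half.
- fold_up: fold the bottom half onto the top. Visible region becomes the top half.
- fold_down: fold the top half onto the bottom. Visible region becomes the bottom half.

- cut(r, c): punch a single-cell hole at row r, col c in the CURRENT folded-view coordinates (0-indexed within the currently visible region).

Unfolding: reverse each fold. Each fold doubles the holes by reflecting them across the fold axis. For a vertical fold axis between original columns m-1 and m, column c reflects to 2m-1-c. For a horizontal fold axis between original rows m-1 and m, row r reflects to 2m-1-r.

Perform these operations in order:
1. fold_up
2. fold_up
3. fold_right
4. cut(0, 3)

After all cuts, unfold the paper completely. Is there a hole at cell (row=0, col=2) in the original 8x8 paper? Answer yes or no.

Op 1 fold_up: fold axis h@4; visible region now rows[0,4) x cols[0,8) = 4x8
Op 2 fold_up: fold axis h@2; visible region now rows[0,2) x cols[0,8) = 2x8
Op 3 fold_right: fold axis v@4; visible region now rows[0,2) x cols[4,8) = 2x4
Op 4 cut(0, 3): punch at orig (0,7); cuts so far [(0, 7)]; region rows[0,2) x cols[4,8) = 2x4
Unfold 1 (reflect across v@4): 2 holes -> [(0, 0), (0, 7)]
Unfold 2 (reflect across h@2): 4 holes -> [(0, 0), (0, 7), (3, 0), (3, 7)]
Unfold 3 (reflect across h@4): 8 holes -> [(0, 0), (0, 7), (3, 0), (3, 7), (4, 0), (4, 7), (7, 0), (7, 7)]
Holes: [(0, 0), (0, 7), (3, 0), (3, 7), (4, 0), (4, 7), (7, 0), (7, 7)]

Answer: no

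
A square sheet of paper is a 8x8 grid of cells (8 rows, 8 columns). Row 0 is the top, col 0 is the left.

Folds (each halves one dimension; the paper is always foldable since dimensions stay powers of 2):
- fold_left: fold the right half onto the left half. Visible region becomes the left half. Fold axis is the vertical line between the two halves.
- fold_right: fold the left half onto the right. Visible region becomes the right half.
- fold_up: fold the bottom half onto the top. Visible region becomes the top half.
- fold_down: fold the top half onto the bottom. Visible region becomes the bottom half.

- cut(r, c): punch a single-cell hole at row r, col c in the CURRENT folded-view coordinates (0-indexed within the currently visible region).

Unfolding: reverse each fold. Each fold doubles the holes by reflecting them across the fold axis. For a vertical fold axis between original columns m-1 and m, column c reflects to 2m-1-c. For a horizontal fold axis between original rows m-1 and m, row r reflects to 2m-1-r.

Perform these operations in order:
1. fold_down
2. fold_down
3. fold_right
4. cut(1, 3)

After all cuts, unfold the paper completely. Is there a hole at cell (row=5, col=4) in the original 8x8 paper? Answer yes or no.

Answer: no

Derivation:
Op 1 fold_down: fold axis h@4; visible region now rows[4,8) x cols[0,8) = 4x8
Op 2 fold_down: fold axis h@6; visible region now rows[6,8) x cols[0,8) = 2x8
Op 3 fold_right: fold axis v@4; visible region now rows[6,8) x cols[4,8) = 2x4
Op 4 cut(1, 3): punch at orig (7,7); cuts so far [(7, 7)]; region rows[6,8) x cols[4,8) = 2x4
Unfold 1 (reflect across v@4): 2 holes -> [(7, 0), (7, 7)]
Unfold 2 (reflect across h@6): 4 holes -> [(4, 0), (4, 7), (7, 0), (7, 7)]
Unfold 3 (reflect across h@4): 8 holes -> [(0, 0), (0, 7), (3, 0), (3, 7), (4, 0), (4, 7), (7, 0), (7, 7)]
Holes: [(0, 0), (0, 7), (3, 0), (3, 7), (4, 0), (4, 7), (7, 0), (7, 7)]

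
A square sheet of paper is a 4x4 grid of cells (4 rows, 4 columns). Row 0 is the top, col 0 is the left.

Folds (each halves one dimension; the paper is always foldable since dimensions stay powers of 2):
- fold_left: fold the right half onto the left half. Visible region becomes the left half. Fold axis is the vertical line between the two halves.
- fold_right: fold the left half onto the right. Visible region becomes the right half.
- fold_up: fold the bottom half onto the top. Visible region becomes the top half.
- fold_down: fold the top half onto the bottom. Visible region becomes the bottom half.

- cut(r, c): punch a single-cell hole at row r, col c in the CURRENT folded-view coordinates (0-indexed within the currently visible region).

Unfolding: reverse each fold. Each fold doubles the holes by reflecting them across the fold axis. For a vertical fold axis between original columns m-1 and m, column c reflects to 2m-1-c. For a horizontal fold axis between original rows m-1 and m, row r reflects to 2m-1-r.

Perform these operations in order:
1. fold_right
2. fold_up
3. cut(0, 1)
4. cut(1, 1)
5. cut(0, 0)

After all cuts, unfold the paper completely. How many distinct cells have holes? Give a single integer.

Answer: 12

Derivation:
Op 1 fold_right: fold axis v@2; visible region now rows[0,4) x cols[2,4) = 4x2
Op 2 fold_up: fold axis h@2; visible region now rows[0,2) x cols[2,4) = 2x2
Op 3 cut(0, 1): punch at orig (0,3); cuts so far [(0, 3)]; region rows[0,2) x cols[2,4) = 2x2
Op 4 cut(1, 1): punch at orig (1,3); cuts so far [(0, 3), (1, 3)]; region rows[0,2) x cols[2,4) = 2x2
Op 5 cut(0, 0): punch at orig (0,2); cuts so far [(0, 2), (0, 3), (1, 3)]; region rows[0,2) x cols[2,4) = 2x2
Unfold 1 (reflect across h@2): 6 holes -> [(0, 2), (0, 3), (1, 3), (2, 3), (3, 2), (3, 3)]
Unfold 2 (reflect across v@2): 12 holes -> [(0, 0), (0, 1), (0, 2), (0, 3), (1, 0), (1, 3), (2, 0), (2, 3), (3, 0), (3, 1), (3, 2), (3, 3)]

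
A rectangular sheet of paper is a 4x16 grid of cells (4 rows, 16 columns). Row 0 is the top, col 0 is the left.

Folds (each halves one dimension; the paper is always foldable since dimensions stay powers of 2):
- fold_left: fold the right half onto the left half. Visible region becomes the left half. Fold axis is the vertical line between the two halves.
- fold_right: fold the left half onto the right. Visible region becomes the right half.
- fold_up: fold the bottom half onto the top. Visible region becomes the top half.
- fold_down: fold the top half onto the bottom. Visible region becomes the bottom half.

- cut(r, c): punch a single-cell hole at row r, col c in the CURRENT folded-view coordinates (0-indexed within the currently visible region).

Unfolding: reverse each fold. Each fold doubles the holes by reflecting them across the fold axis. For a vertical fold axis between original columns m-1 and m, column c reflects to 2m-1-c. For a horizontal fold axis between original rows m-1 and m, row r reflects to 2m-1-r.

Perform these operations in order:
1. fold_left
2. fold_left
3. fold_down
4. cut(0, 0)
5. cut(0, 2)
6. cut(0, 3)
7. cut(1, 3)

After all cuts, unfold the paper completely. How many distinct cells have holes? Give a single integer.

Answer: 32

Derivation:
Op 1 fold_left: fold axis v@8; visible region now rows[0,4) x cols[0,8) = 4x8
Op 2 fold_left: fold axis v@4; visible region now rows[0,4) x cols[0,4) = 4x4
Op 3 fold_down: fold axis h@2; visible region now rows[2,4) x cols[0,4) = 2x4
Op 4 cut(0, 0): punch at orig (2,0); cuts so far [(2, 0)]; region rows[2,4) x cols[0,4) = 2x4
Op 5 cut(0, 2): punch at orig (2,2); cuts so far [(2, 0), (2, 2)]; region rows[2,4) x cols[0,4) = 2x4
Op 6 cut(0, 3): punch at orig (2,3); cuts so far [(2, 0), (2, 2), (2, 3)]; region rows[2,4) x cols[0,4) = 2x4
Op 7 cut(1, 3): punch at orig (3,3); cuts so far [(2, 0), (2, 2), (2, 3), (3, 3)]; region rows[2,4) x cols[0,4) = 2x4
Unfold 1 (reflect across h@2): 8 holes -> [(0, 3), (1, 0), (1, 2), (1, 3), (2, 0), (2, 2), (2, 3), (3, 3)]
Unfold 2 (reflect across v@4): 16 holes -> [(0, 3), (0, 4), (1, 0), (1, 2), (1, 3), (1, 4), (1, 5), (1, 7), (2, 0), (2, 2), (2, 3), (2, 4), (2, 5), (2, 7), (3, 3), (3, 4)]
Unfold 3 (reflect across v@8): 32 holes -> [(0, 3), (0, 4), (0, 11), (0, 12), (1, 0), (1, 2), (1, 3), (1, 4), (1, 5), (1, 7), (1, 8), (1, 10), (1, 11), (1, 12), (1, 13), (1, 15), (2, 0), (2, 2), (2, 3), (2, 4), (2, 5), (2, 7), (2, 8), (2, 10), (2, 11), (2, 12), (2, 13), (2, 15), (3, 3), (3, 4), (3, 11), (3, 12)]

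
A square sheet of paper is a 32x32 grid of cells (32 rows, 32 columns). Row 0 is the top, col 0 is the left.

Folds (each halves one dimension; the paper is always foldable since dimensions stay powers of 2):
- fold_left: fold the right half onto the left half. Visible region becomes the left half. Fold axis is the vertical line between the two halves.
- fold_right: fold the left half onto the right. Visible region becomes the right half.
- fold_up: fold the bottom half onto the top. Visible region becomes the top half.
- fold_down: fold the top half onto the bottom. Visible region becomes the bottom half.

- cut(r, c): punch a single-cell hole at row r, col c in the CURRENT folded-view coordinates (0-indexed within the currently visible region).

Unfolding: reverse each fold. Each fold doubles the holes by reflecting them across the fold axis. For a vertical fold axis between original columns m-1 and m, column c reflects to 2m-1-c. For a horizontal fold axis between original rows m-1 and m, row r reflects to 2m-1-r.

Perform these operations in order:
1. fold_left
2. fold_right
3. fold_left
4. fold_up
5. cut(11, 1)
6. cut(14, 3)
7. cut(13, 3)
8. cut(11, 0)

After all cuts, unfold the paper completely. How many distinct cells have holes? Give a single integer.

Op 1 fold_left: fold axis v@16; visible region now rows[0,32) x cols[0,16) = 32x16
Op 2 fold_right: fold axis v@8; visible region now rows[0,32) x cols[8,16) = 32x8
Op 3 fold_left: fold axis v@12; visible region now rows[0,32) x cols[8,12) = 32x4
Op 4 fold_up: fold axis h@16; visible region now rows[0,16) x cols[8,12) = 16x4
Op 5 cut(11, 1): punch at orig (11,9); cuts so far [(11, 9)]; region rows[0,16) x cols[8,12) = 16x4
Op 6 cut(14, 3): punch at orig (14,11); cuts so far [(11, 9), (14, 11)]; region rows[0,16) x cols[8,12) = 16x4
Op 7 cut(13, 3): punch at orig (13,11); cuts so far [(11, 9), (13, 11), (14, 11)]; region rows[0,16) x cols[8,12) = 16x4
Op 8 cut(11, 0): punch at orig (11,8); cuts so far [(11, 8), (11, 9), (13, 11), (14, 11)]; region rows[0,16) x cols[8,12) = 16x4
Unfold 1 (reflect across h@16): 8 holes -> [(11, 8), (11, 9), (13, 11), (14, 11), (17, 11), (18, 11), (20, 8), (20, 9)]
Unfold 2 (reflect across v@12): 16 holes -> [(11, 8), (11, 9), (11, 14), (11, 15), (13, 11), (13, 12), (14, 11), (14, 12), (17, 11), (17, 12), (18, 11), (18, 12), (20, 8), (20, 9), (20, 14), (20, 15)]
Unfold 3 (reflect across v@8): 32 holes -> [(11, 0), (11, 1), (11, 6), (11, 7), (11, 8), (11, 9), (11, 14), (11, 15), (13, 3), (13, 4), (13, 11), (13, 12), (14, 3), (14, 4), (14, 11), (14, 12), (17, 3), (17, 4), (17, 11), (17, 12), (18, 3), (18, 4), (18, 11), (18, 12), (20, 0), (20, 1), (20, 6), (20, 7), (20, 8), (20, 9), (20, 14), (20, 15)]
Unfold 4 (reflect across v@16): 64 holes -> [(11, 0), (11, 1), (11, 6), (11, 7), (11, 8), (11, 9), (11, 14), (11, 15), (11, 16), (11, 17), (11, 22), (11, 23), (11, 24), (11, 25), (11, 30), (11, 31), (13, 3), (13, 4), (13, 11), (13, 12), (13, 19), (13, 20), (13, 27), (13, 28), (14, 3), (14, 4), (14, 11), (14, 12), (14, 19), (14, 20), (14, 27), (14, 28), (17, 3), (17, 4), (17, 11), (17, 12), (17, 19), (17, 20), (17, 27), (17, 28), (18, 3), (18, 4), (18, 11), (18, 12), (18, 19), (18, 20), (18, 27), (18, 28), (20, 0), (20, 1), (20, 6), (20, 7), (20, 8), (20, 9), (20, 14), (20, 15), (20, 16), (20, 17), (20, 22), (20, 23), (20, 24), (20, 25), (20, 30), (20, 31)]

Answer: 64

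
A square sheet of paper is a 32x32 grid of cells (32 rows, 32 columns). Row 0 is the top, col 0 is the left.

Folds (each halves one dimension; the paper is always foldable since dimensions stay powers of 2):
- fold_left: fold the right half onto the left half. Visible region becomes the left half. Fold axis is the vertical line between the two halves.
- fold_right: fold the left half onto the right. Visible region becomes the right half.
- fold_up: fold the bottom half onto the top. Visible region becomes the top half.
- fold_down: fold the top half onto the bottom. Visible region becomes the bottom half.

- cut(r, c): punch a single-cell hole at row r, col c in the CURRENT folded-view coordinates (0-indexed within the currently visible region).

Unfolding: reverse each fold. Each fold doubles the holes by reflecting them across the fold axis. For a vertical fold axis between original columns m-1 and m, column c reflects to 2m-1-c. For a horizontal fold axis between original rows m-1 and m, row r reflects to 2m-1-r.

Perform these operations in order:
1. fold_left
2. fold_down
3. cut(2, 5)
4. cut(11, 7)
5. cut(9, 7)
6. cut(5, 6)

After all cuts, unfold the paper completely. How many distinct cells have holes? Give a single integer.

Op 1 fold_left: fold axis v@16; visible region now rows[0,32) x cols[0,16) = 32x16
Op 2 fold_down: fold axis h@16; visible region now rows[16,32) x cols[0,16) = 16x16
Op 3 cut(2, 5): punch at orig (18,5); cuts so far [(18, 5)]; region rows[16,32) x cols[0,16) = 16x16
Op 4 cut(11, 7): punch at orig (27,7); cuts so far [(18, 5), (27, 7)]; region rows[16,32) x cols[0,16) = 16x16
Op 5 cut(9, 7): punch at orig (25,7); cuts so far [(18, 5), (25, 7), (27, 7)]; region rows[16,32) x cols[0,16) = 16x16
Op 6 cut(5, 6): punch at orig (21,6); cuts so far [(18, 5), (21, 6), (25, 7), (27, 7)]; region rows[16,32) x cols[0,16) = 16x16
Unfold 1 (reflect across h@16): 8 holes -> [(4, 7), (6, 7), (10, 6), (13, 5), (18, 5), (21, 6), (25, 7), (27, 7)]
Unfold 2 (reflect across v@16): 16 holes -> [(4, 7), (4, 24), (6, 7), (6, 24), (10, 6), (10, 25), (13, 5), (13, 26), (18, 5), (18, 26), (21, 6), (21, 25), (25, 7), (25, 24), (27, 7), (27, 24)]

Answer: 16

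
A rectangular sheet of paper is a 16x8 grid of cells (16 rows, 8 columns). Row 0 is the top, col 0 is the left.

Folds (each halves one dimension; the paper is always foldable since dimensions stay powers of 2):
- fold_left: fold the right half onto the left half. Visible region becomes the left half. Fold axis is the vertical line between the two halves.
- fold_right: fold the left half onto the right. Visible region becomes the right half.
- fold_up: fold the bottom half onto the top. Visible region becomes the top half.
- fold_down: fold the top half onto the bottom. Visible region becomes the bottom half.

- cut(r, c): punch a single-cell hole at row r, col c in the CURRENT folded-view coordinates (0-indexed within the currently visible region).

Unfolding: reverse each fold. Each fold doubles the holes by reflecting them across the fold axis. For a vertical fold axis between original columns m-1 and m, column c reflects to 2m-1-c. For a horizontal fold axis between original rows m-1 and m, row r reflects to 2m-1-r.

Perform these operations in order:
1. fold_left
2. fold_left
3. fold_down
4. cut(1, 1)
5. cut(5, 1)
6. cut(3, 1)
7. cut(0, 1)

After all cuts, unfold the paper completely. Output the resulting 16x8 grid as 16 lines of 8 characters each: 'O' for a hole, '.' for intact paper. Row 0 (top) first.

Answer: ........
........
.OO..OO.
........
.OO..OO.
........
.OO..OO.
.OO..OO.
.OO..OO.
.OO..OO.
........
.OO..OO.
........
.OO..OO.
........
........

Derivation:
Op 1 fold_left: fold axis v@4; visible region now rows[0,16) x cols[0,4) = 16x4
Op 2 fold_left: fold axis v@2; visible region now rows[0,16) x cols[0,2) = 16x2
Op 3 fold_down: fold axis h@8; visible region now rows[8,16) x cols[0,2) = 8x2
Op 4 cut(1, 1): punch at orig (9,1); cuts so far [(9, 1)]; region rows[8,16) x cols[0,2) = 8x2
Op 5 cut(5, 1): punch at orig (13,1); cuts so far [(9, 1), (13, 1)]; region rows[8,16) x cols[0,2) = 8x2
Op 6 cut(3, 1): punch at orig (11,1); cuts so far [(9, 1), (11, 1), (13, 1)]; region rows[8,16) x cols[0,2) = 8x2
Op 7 cut(0, 1): punch at orig (8,1); cuts so far [(8, 1), (9, 1), (11, 1), (13, 1)]; region rows[8,16) x cols[0,2) = 8x2
Unfold 1 (reflect across h@8): 8 holes -> [(2, 1), (4, 1), (6, 1), (7, 1), (8, 1), (9, 1), (11, 1), (13, 1)]
Unfold 2 (reflect across v@2): 16 holes -> [(2, 1), (2, 2), (4, 1), (4, 2), (6, 1), (6, 2), (7, 1), (7, 2), (8, 1), (8, 2), (9, 1), (9, 2), (11, 1), (11, 2), (13, 1), (13, 2)]
Unfold 3 (reflect across v@4): 32 holes -> [(2, 1), (2, 2), (2, 5), (2, 6), (4, 1), (4, 2), (4, 5), (4, 6), (6, 1), (6, 2), (6, 5), (6, 6), (7, 1), (7, 2), (7, 5), (7, 6), (8, 1), (8, 2), (8, 5), (8, 6), (9, 1), (9, 2), (9, 5), (9, 6), (11, 1), (11, 2), (11, 5), (11, 6), (13, 1), (13, 2), (13, 5), (13, 6)]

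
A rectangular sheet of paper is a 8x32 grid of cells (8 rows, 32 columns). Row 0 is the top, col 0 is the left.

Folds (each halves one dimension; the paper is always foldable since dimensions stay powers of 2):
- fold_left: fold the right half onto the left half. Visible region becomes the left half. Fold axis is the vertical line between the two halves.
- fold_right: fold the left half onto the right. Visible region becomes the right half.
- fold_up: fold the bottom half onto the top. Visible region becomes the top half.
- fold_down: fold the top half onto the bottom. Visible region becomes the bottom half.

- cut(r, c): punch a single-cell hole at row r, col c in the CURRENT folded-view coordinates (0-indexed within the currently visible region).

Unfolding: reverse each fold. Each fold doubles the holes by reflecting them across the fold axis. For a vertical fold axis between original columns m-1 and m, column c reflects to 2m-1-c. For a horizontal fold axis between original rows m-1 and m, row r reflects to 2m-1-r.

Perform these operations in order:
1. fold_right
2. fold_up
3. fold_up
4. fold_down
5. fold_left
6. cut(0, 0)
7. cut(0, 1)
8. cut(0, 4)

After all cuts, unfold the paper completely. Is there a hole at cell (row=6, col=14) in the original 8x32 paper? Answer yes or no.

Op 1 fold_right: fold axis v@16; visible region now rows[0,8) x cols[16,32) = 8x16
Op 2 fold_up: fold axis h@4; visible region now rows[0,4) x cols[16,32) = 4x16
Op 3 fold_up: fold axis h@2; visible region now rows[0,2) x cols[16,32) = 2x16
Op 4 fold_down: fold axis h@1; visible region now rows[1,2) x cols[16,32) = 1x16
Op 5 fold_left: fold axis v@24; visible region now rows[1,2) x cols[16,24) = 1x8
Op 6 cut(0, 0): punch at orig (1,16); cuts so far [(1, 16)]; region rows[1,2) x cols[16,24) = 1x8
Op 7 cut(0, 1): punch at orig (1,17); cuts so far [(1, 16), (1, 17)]; region rows[1,2) x cols[16,24) = 1x8
Op 8 cut(0, 4): punch at orig (1,20); cuts so far [(1, 16), (1, 17), (1, 20)]; region rows[1,2) x cols[16,24) = 1x8
Unfold 1 (reflect across v@24): 6 holes -> [(1, 16), (1, 17), (1, 20), (1, 27), (1, 30), (1, 31)]
Unfold 2 (reflect across h@1): 12 holes -> [(0, 16), (0, 17), (0, 20), (0, 27), (0, 30), (0, 31), (1, 16), (1, 17), (1, 20), (1, 27), (1, 30), (1, 31)]
Unfold 3 (reflect across h@2): 24 holes -> [(0, 16), (0, 17), (0, 20), (0, 27), (0, 30), (0, 31), (1, 16), (1, 17), (1, 20), (1, 27), (1, 30), (1, 31), (2, 16), (2, 17), (2, 20), (2, 27), (2, 30), (2, 31), (3, 16), (3, 17), (3, 20), (3, 27), (3, 30), (3, 31)]
Unfold 4 (reflect across h@4): 48 holes -> [(0, 16), (0, 17), (0, 20), (0, 27), (0, 30), (0, 31), (1, 16), (1, 17), (1, 20), (1, 27), (1, 30), (1, 31), (2, 16), (2, 17), (2, 20), (2, 27), (2, 30), (2, 31), (3, 16), (3, 17), (3, 20), (3, 27), (3, 30), (3, 31), (4, 16), (4, 17), (4, 20), (4, 27), (4, 30), (4, 31), (5, 16), (5, 17), (5, 20), (5, 27), (5, 30), (5, 31), (6, 16), (6, 17), (6, 20), (6, 27), (6, 30), (6, 31), (7, 16), (7, 17), (7, 20), (7, 27), (7, 30), (7, 31)]
Unfold 5 (reflect across v@16): 96 holes -> [(0, 0), (0, 1), (0, 4), (0, 11), (0, 14), (0, 15), (0, 16), (0, 17), (0, 20), (0, 27), (0, 30), (0, 31), (1, 0), (1, 1), (1, 4), (1, 11), (1, 14), (1, 15), (1, 16), (1, 17), (1, 20), (1, 27), (1, 30), (1, 31), (2, 0), (2, 1), (2, 4), (2, 11), (2, 14), (2, 15), (2, 16), (2, 17), (2, 20), (2, 27), (2, 30), (2, 31), (3, 0), (3, 1), (3, 4), (3, 11), (3, 14), (3, 15), (3, 16), (3, 17), (3, 20), (3, 27), (3, 30), (3, 31), (4, 0), (4, 1), (4, 4), (4, 11), (4, 14), (4, 15), (4, 16), (4, 17), (4, 20), (4, 27), (4, 30), (4, 31), (5, 0), (5, 1), (5, 4), (5, 11), (5, 14), (5, 15), (5, 16), (5, 17), (5, 20), (5, 27), (5, 30), (5, 31), (6, 0), (6, 1), (6, 4), (6, 11), (6, 14), (6, 15), (6, 16), (6, 17), (6, 20), (6, 27), (6, 30), (6, 31), (7, 0), (7, 1), (7, 4), (7, 11), (7, 14), (7, 15), (7, 16), (7, 17), (7, 20), (7, 27), (7, 30), (7, 31)]
Holes: [(0, 0), (0, 1), (0, 4), (0, 11), (0, 14), (0, 15), (0, 16), (0, 17), (0, 20), (0, 27), (0, 30), (0, 31), (1, 0), (1, 1), (1, 4), (1, 11), (1, 14), (1, 15), (1, 16), (1, 17), (1, 20), (1, 27), (1, 30), (1, 31), (2, 0), (2, 1), (2, 4), (2, 11), (2, 14), (2, 15), (2, 16), (2, 17), (2, 20), (2, 27), (2, 30), (2, 31), (3, 0), (3, 1), (3, 4), (3, 11), (3, 14), (3, 15), (3, 16), (3, 17), (3, 20), (3, 27), (3, 30), (3, 31), (4, 0), (4, 1), (4, 4), (4, 11), (4, 14), (4, 15), (4, 16), (4, 17), (4, 20), (4, 27), (4, 30), (4, 31), (5, 0), (5, 1), (5, 4), (5, 11), (5, 14), (5, 15), (5, 16), (5, 17), (5, 20), (5, 27), (5, 30), (5, 31), (6, 0), (6, 1), (6, 4), (6, 11), (6, 14), (6, 15), (6, 16), (6, 17), (6, 20), (6, 27), (6, 30), (6, 31), (7, 0), (7, 1), (7, 4), (7, 11), (7, 14), (7, 15), (7, 16), (7, 17), (7, 20), (7, 27), (7, 30), (7, 31)]

Answer: yes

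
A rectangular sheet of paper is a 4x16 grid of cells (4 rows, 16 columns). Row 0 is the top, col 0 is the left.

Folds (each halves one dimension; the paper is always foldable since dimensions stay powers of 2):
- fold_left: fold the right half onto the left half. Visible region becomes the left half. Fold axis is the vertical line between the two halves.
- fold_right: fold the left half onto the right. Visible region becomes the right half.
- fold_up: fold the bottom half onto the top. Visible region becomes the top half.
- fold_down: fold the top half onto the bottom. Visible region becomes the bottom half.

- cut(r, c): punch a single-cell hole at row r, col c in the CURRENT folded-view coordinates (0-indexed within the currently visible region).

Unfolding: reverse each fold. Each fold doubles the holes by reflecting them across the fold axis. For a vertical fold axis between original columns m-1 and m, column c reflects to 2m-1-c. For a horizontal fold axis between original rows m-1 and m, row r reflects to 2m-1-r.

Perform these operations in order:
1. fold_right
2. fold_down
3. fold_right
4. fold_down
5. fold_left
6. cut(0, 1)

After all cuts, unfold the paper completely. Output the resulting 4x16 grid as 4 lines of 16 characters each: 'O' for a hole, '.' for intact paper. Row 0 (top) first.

Answer: .OO..OO..OO..OO.
.OO..OO..OO..OO.
.OO..OO..OO..OO.
.OO..OO..OO..OO.

Derivation:
Op 1 fold_right: fold axis v@8; visible region now rows[0,4) x cols[8,16) = 4x8
Op 2 fold_down: fold axis h@2; visible region now rows[2,4) x cols[8,16) = 2x8
Op 3 fold_right: fold axis v@12; visible region now rows[2,4) x cols[12,16) = 2x4
Op 4 fold_down: fold axis h@3; visible region now rows[3,4) x cols[12,16) = 1x4
Op 5 fold_left: fold axis v@14; visible region now rows[3,4) x cols[12,14) = 1x2
Op 6 cut(0, 1): punch at orig (3,13); cuts so far [(3, 13)]; region rows[3,4) x cols[12,14) = 1x2
Unfold 1 (reflect across v@14): 2 holes -> [(3, 13), (3, 14)]
Unfold 2 (reflect across h@3): 4 holes -> [(2, 13), (2, 14), (3, 13), (3, 14)]
Unfold 3 (reflect across v@12): 8 holes -> [(2, 9), (2, 10), (2, 13), (2, 14), (3, 9), (3, 10), (3, 13), (3, 14)]
Unfold 4 (reflect across h@2): 16 holes -> [(0, 9), (0, 10), (0, 13), (0, 14), (1, 9), (1, 10), (1, 13), (1, 14), (2, 9), (2, 10), (2, 13), (2, 14), (3, 9), (3, 10), (3, 13), (3, 14)]
Unfold 5 (reflect across v@8): 32 holes -> [(0, 1), (0, 2), (0, 5), (0, 6), (0, 9), (0, 10), (0, 13), (0, 14), (1, 1), (1, 2), (1, 5), (1, 6), (1, 9), (1, 10), (1, 13), (1, 14), (2, 1), (2, 2), (2, 5), (2, 6), (2, 9), (2, 10), (2, 13), (2, 14), (3, 1), (3, 2), (3, 5), (3, 6), (3, 9), (3, 10), (3, 13), (3, 14)]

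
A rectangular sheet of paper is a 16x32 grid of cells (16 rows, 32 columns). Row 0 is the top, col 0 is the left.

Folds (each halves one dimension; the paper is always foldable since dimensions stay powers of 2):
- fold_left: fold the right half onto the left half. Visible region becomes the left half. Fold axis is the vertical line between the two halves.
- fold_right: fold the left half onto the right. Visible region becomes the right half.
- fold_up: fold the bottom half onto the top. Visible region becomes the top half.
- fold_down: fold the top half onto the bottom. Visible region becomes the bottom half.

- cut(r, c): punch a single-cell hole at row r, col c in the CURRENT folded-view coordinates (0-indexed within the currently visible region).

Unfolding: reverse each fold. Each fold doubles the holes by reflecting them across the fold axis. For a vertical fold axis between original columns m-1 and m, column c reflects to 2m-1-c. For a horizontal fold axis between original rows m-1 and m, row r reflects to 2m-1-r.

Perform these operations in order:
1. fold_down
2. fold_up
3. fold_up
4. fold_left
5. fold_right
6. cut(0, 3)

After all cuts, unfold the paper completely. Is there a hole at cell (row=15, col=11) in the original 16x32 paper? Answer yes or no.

Op 1 fold_down: fold axis h@8; visible region now rows[8,16) x cols[0,32) = 8x32
Op 2 fold_up: fold axis h@12; visible region now rows[8,12) x cols[0,32) = 4x32
Op 3 fold_up: fold axis h@10; visible region now rows[8,10) x cols[0,32) = 2x32
Op 4 fold_left: fold axis v@16; visible region now rows[8,10) x cols[0,16) = 2x16
Op 5 fold_right: fold axis v@8; visible region now rows[8,10) x cols[8,16) = 2x8
Op 6 cut(0, 3): punch at orig (8,11); cuts so far [(8, 11)]; region rows[8,10) x cols[8,16) = 2x8
Unfold 1 (reflect across v@8): 2 holes -> [(8, 4), (8, 11)]
Unfold 2 (reflect across v@16): 4 holes -> [(8, 4), (8, 11), (8, 20), (8, 27)]
Unfold 3 (reflect across h@10): 8 holes -> [(8, 4), (8, 11), (8, 20), (8, 27), (11, 4), (11, 11), (11, 20), (11, 27)]
Unfold 4 (reflect across h@12): 16 holes -> [(8, 4), (8, 11), (8, 20), (8, 27), (11, 4), (11, 11), (11, 20), (11, 27), (12, 4), (12, 11), (12, 20), (12, 27), (15, 4), (15, 11), (15, 20), (15, 27)]
Unfold 5 (reflect across h@8): 32 holes -> [(0, 4), (0, 11), (0, 20), (0, 27), (3, 4), (3, 11), (3, 20), (3, 27), (4, 4), (4, 11), (4, 20), (4, 27), (7, 4), (7, 11), (7, 20), (7, 27), (8, 4), (8, 11), (8, 20), (8, 27), (11, 4), (11, 11), (11, 20), (11, 27), (12, 4), (12, 11), (12, 20), (12, 27), (15, 4), (15, 11), (15, 20), (15, 27)]
Holes: [(0, 4), (0, 11), (0, 20), (0, 27), (3, 4), (3, 11), (3, 20), (3, 27), (4, 4), (4, 11), (4, 20), (4, 27), (7, 4), (7, 11), (7, 20), (7, 27), (8, 4), (8, 11), (8, 20), (8, 27), (11, 4), (11, 11), (11, 20), (11, 27), (12, 4), (12, 11), (12, 20), (12, 27), (15, 4), (15, 11), (15, 20), (15, 27)]

Answer: yes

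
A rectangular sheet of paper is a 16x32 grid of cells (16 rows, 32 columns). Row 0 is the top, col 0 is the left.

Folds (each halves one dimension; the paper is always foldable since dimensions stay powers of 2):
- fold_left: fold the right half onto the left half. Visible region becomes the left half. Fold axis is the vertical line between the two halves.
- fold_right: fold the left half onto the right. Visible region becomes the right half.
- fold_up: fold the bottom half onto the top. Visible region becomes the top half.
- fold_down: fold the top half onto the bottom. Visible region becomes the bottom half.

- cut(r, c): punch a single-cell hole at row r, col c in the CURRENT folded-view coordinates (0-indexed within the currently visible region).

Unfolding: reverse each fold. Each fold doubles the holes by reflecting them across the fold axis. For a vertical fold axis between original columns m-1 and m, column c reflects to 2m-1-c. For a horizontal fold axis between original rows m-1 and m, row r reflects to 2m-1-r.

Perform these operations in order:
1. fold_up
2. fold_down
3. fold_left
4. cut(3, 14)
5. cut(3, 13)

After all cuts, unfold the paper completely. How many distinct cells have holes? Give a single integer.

Op 1 fold_up: fold axis h@8; visible region now rows[0,8) x cols[0,32) = 8x32
Op 2 fold_down: fold axis h@4; visible region now rows[4,8) x cols[0,32) = 4x32
Op 3 fold_left: fold axis v@16; visible region now rows[4,8) x cols[0,16) = 4x16
Op 4 cut(3, 14): punch at orig (7,14); cuts so far [(7, 14)]; region rows[4,8) x cols[0,16) = 4x16
Op 5 cut(3, 13): punch at orig (7,13); cuts so far [(7, 13), (7, 14)]; region rows[4,8) x cols[0,16) = 4x16
Unfold 1 (reflect across v@16): 4 holes -> [(7, 13), (7, 14), (7, 17), (7, 18)]
Unfold 2 (reflect across h@4): 8 holes -> [(0, 13), (0, 14), (0, 17), (0, 18), (7, 13), (7, 14), (7, 17), (7, 18)]
Unfold 3 (reflect across h@8): 16 holes -> [(0, 13), (0, 14), (0, 17), (0, 18), (7, 13), (7, 14), (7, 17), (7, 18), (8, 13), (8, 14), (8, 17), (8, 18), (15, 13), (15, 14), (15, 17), (15, 18)]

Answer: 16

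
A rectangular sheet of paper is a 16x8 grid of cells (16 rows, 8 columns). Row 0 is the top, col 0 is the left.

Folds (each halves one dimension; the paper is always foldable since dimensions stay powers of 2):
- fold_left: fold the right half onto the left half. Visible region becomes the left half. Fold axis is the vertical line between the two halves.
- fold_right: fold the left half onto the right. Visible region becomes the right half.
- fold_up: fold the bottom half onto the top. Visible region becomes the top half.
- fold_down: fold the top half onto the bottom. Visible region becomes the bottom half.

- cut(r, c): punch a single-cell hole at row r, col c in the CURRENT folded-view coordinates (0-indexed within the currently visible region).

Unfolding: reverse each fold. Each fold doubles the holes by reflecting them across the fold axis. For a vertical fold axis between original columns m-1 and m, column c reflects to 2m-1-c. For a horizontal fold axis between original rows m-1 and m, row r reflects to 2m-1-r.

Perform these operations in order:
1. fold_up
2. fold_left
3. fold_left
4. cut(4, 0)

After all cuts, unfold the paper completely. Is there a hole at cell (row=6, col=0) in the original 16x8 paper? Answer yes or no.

Op 1 fold_up: fold axis h@8; visible region now rows[0,8) x cols[0,8) = 8x8
Op 2 fold_left: fold axis v@4; visible region now rows[0,8) x cols[0,4) = 8x4
Op 3 fold_left: fold axis v@2; visible region now rows[0,8) x cols[0,2) = 8x2
Op 4 cut(4, 0): punch at orig (4,0); cuts so far [(4, 0)]; region rows[0,8) x cols[0,2) = 8x2
Unfold 1 (reflect across v@2): 2 holes -> [(4, 0), (4, 3)]
Unfold 2 (reflect across v@4): 4 holes -> [(4, 0), (4, 3), (4, 4), (4, 7)]
Unfold 3 (reflect across h@8): 8 holes -> [(4, 0), (4, 3), (4, 4), (4, 7), (11, 0), (11, 3), (11, 4), (11, 7)]
Holes: [(4, 0), (4, 3), (4, 4), (4, 7), (11, 0), (11, 3), (11, 4), (11, 7)]

Answer: no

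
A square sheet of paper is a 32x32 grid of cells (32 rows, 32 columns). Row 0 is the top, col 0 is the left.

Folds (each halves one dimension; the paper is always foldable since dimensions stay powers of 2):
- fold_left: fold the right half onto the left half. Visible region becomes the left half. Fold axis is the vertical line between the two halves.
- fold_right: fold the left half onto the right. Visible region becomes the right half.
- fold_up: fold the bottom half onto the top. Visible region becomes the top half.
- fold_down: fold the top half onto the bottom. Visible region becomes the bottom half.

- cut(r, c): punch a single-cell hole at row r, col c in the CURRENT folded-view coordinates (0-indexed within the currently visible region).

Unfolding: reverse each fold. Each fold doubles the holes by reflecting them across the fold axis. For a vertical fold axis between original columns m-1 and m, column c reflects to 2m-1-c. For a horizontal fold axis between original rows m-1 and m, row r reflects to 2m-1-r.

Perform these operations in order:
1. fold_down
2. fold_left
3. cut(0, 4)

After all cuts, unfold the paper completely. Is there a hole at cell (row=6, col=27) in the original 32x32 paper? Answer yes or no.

Answer: no

Derivation:
Op 1 fold_down: fold axis h@16; visible region now rows[16,32) x cols[0,32) = 16x32
Op 2 fold_left: fold axis v@16; visible region now rows[16,32) x cols[0,16) = 16x16
Op 3 cut(0, 4): punch at orig (16,4); cuts so far [(16, 4)]; region rows[16,32) x cols[0,16) = 16x16
Unfold 1 (reflect across v@16): 2 holes -> [(16, 4), (16, 27)]
Unfold 2 (reflect across h@16): 4 holes -> [(15, 4), (15, 27), (16, 4), (16, 27)]
Holes: [(15, 4), (15, 27), (16, 4), (16, 27)]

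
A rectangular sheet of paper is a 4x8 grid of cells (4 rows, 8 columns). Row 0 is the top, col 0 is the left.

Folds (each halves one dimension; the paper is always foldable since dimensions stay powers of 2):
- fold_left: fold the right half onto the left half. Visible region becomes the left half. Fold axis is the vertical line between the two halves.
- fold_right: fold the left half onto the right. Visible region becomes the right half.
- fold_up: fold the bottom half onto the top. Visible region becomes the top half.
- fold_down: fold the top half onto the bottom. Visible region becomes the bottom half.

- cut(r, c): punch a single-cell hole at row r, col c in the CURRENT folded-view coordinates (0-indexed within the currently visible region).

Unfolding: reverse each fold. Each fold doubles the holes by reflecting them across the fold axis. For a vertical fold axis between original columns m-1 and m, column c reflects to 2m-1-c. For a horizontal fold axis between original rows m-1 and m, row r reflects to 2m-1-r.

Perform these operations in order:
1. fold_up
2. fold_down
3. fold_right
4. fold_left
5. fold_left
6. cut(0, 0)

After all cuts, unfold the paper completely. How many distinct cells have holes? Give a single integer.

Op 1 fold_up: fold axis h@2; visible region now rows[0,2) x cols[0,8) = 2x8
Op 2 fold_down: fold axis h@1; visible region now rows[1,2) x cols[0,8) = 1x8
Op 3 fold_right: fold axis v@4; visible region now rows[1,2) x cols[4,8) = 1x4
Op 4 fold_left: fold axis v@6; visible region now rows[1,2) x cols[4,6) = 1x2
Op 5 fold_left: fold axis v@5; visible region now rows[1,2) x cols[4,5) = 1x1
Op 6 cut(0, 0): punch at orig (1,4); cuts so far [(1, 4)]; region rows[1,2) x cols[4,5) = 1x1
Unfold 1 (reflect across v@5): 2 holes -> [(1, 4), (1, 5)]
Unfold 2 (reflect across v@6): 4 holes -> [(1, 4), (1, 5), (1, 6), (1, 7)]
Unfold 3 (reflect across v@4): 8 holes -> [(1, 0), (1, 1), (1, 2), (1, 3), (1, 4), (1, 5), (1, 6), (1, 7)]
Unfold 4 (reflect across h@1): 16 holes -> [(0, 0), (0, 1), (0, 2), (0, 3), (0, 4), (0, 5), (0, 6), (0, 7), (1, 0), (1, 1), (1, 2), (1, 3), (1, 4), (1, 5), (1, 6), (1, 7)]
Unfold 5 (reflect across h@2): 32 holes -> [(0, 0), (0, 1), (0, 2), (0, 3), (0, 4), (0, 5), (0, 6), (0, 7), (1, 0), (1, 1), (1, 2), (1, 3), (1, 4), (1, 5), (1, 6), (1, 7), (2, 0), (2, 1), (2, 2), (2, 3), (2, 4), (2, 5), (2, 6), (2, 7), (3, 0), (3, 1), (3, 2), (3, 3), (3, 4), (3, 5), (3, 6), (3, 7)]

Answer: 32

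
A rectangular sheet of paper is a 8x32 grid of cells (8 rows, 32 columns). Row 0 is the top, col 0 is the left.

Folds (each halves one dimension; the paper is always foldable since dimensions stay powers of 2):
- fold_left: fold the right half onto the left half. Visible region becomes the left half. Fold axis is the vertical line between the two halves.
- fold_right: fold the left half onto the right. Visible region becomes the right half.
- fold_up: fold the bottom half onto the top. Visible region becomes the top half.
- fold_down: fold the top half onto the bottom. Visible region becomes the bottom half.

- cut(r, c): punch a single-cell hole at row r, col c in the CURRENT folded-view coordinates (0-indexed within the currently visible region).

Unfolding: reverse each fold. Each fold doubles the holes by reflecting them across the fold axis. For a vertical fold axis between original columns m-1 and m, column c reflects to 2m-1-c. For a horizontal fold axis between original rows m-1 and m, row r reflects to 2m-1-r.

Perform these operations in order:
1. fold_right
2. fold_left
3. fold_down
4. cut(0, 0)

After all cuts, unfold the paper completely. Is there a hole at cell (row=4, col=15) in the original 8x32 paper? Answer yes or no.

Answer: yes

Derivation:
Op 1 fold_right: fold axis v@16; visible region now rows[0,8) x cols[16,32) = 8x16
Op 2 fold_left: fold axis v@24; visible region now rows[0,8) x cols[16,24) = 8x8
Op 3 fold_down: fold axis h@4; visible region now rows[4,8) x cols[16,24) = 4x8
Op 4 cut(0, 0): punch at orig (4,16); cuts so far [(4, 16)]; region rows[4,8) x cols[16,24) = 4x8
Unfold 1 (reflect across h@4): 2 holes -> [(3, 16), (4, 16)]
Unfold 2 (reflect across v@24): 4 holes -> [(3, 16), (3, 31), (4, 16), (4, 31)]
Unfold 3 (reflect across v@16): 8 holes -> [(3, 0), (3, 15), (3, 16), (3, 31), (4, 0), (4, 15), (4, 16), (4, 31)]
Holes: [(3, 0), (3, 15), (3, 16), (3, 31), (4, 0), (4, 15), (4, 16), (4, 31)]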